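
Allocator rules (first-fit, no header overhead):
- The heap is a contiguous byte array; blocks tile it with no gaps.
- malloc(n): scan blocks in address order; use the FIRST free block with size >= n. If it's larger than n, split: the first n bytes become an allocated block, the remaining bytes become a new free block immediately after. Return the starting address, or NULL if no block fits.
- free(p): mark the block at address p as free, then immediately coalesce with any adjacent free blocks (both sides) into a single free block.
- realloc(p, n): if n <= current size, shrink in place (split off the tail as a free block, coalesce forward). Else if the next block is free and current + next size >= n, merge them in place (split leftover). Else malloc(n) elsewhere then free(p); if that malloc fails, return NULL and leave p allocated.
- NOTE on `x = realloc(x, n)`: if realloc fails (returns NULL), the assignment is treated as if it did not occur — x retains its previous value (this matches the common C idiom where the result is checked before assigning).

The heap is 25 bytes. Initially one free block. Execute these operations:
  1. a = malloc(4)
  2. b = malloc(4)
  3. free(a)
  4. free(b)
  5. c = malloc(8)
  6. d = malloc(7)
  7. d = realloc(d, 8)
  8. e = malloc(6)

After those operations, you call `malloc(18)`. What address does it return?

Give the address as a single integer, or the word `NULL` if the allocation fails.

Op 1: a = malloc(4) -> a = 0; heap: [0-3 ALLOC][4-24 FREE]
Op 2: b = malloc(4) -> b = 4; heap: [0-3 ALLOC][4-7 ALLOC][8-24 FREE]
Op 3: free(a) -> (freed a); heap: [0-3 FREE][4-7 ALLOC][8-24 FREE]
Op 4: free(b) -> (freed b); heap: [0-24 FREE]
Op 5: c = malloc(8) -> c = 0; heap: [0-7 ALLOC][8-24 FREE]
Op 6: d = malloc(7) -> d = 8; heap: [0-7 ALLOC][8-14 ALLOC][15-24 FREE]
Op 7: d = realloc(d, 8) -> d = 8; heap: [0-7 ALLOC][8-15 ALLOC][16-24 FREE]
Op 8: e = malloc(6) -> e = 16; heap: [0-7 ALLOC][8-15 ALLOC][16-21 ALLOC][22-24 FREE]
malloc(18): first-fit scan over [0-7 ALLOC][8-15 ALLOC][16-21 ALLOC][22-24 FREE] -> NULL

Answer: NULL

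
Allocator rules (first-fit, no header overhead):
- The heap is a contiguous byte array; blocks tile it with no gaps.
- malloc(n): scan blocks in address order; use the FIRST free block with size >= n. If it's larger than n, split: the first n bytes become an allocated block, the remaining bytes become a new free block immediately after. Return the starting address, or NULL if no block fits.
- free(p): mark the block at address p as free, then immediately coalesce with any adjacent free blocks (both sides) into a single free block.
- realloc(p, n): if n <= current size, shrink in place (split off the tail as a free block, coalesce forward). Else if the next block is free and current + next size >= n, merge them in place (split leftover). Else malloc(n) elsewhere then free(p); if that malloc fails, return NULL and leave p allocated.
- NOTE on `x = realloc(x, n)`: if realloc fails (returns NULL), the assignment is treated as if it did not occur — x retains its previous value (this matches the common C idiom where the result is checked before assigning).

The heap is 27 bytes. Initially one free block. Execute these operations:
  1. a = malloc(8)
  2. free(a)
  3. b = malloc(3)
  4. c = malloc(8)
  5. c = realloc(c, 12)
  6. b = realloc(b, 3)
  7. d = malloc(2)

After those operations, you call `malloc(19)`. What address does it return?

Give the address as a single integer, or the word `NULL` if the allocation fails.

Op 1: a = malloc(8) -> a = 0; heap: [0-7 ALLOC][8-26 FREE]
Op 2: free(a) -> (freed a); heap: [0-26 FREE]
Op 3: b = malloc(3) -> b = 0; heap: [0-2 ALLOC][3-26 FREE]
Op 4: c = malloc(8) -> c = 3; heap: [0-2 ALLOC][3-10 ALLOC][11-26 FREE]
Op 5: c = realloc(c, 12) -> c = 3; heap: [0-2 ALLOC][3-14 ALLOC][15-26 FREE]
Op 6: b = realloc(b, 3) -> b = 0; heap: [0-2 ALLOC][3-14 ALLOC][15-26 FREE]
Op 7: d = malloc(2) -> d = 15; heap: [0-2 ALLOC][3-14 ALLOC][15-16 ALLOC][17-26 FREE]
malloc(19): first-fit scan over [0-2 ALLOC][3-14 ALLOC][15-16 ALLOC][17-26 FREE] -> NULL

Answer: NULL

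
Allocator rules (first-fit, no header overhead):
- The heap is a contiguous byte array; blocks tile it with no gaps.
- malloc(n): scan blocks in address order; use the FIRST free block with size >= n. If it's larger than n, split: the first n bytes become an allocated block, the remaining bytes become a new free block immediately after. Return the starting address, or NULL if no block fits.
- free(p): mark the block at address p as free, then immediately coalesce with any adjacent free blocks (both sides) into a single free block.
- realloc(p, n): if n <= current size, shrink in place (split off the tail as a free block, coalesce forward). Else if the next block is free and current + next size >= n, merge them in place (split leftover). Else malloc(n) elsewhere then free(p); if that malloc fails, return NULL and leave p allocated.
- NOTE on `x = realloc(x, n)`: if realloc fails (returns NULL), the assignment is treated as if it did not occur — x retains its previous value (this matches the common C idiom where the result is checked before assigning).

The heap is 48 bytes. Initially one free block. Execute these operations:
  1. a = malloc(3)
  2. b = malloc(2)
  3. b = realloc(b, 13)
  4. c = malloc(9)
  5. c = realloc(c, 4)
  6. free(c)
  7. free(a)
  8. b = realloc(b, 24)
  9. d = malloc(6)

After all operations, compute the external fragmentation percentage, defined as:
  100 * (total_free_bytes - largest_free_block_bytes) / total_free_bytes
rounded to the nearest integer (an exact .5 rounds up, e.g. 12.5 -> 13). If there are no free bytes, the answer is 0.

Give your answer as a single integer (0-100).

Answer: 17

Derivation:
Op 1: a = malloc(3) -> a = 0; heap: [0-2 ALLOC][3-47 FREE]
Op 2: b = malloc(2) -> b = 3; heap: [0-2 ALLOC][3-4 ALLOC][5-47 FREE]
Op 3: b = realloc(b, 13) -> b = 3; heap: [0-2 ALLOC][3-15 ALLOC][16-47 FREE]
Op 4: c = malloc(9) -> c = 16; heap: [0-2 ALLOC][3-15 ALLOC][16-24 ALLOC][25-47 FREE]
Op 5: c = realloc(c, 4) -> c = 16; heap: [0-2 ALLOC][3-15 ALLOC][16-19 ALLOC][20-47 FREE]
Op 6: free(c) -> (freed c); heap: [0-2 ALLOC][3-15 ALLOC][16-47 FREE]
Op 7: free(a) -> (freed a); heap: [0-2 FREE][3-15 ALLOC][16-47 FREE]
Op 8: b = realloc(b, 24) -> b = 3; heap: [0-2 FREE][3-26 ALLOC][27-47 FREE]
Op 9: d = malloc(6) -> d = 27; heap: [0-2 FREE][3-26 ALLOC][27-32 ALLOC][33-47 FREE]
Free blocks: [3 15] total_free=18 largest=15 -> 100*(18-15)/18 = 300/18 ≈ 16.667 -> rounds to 17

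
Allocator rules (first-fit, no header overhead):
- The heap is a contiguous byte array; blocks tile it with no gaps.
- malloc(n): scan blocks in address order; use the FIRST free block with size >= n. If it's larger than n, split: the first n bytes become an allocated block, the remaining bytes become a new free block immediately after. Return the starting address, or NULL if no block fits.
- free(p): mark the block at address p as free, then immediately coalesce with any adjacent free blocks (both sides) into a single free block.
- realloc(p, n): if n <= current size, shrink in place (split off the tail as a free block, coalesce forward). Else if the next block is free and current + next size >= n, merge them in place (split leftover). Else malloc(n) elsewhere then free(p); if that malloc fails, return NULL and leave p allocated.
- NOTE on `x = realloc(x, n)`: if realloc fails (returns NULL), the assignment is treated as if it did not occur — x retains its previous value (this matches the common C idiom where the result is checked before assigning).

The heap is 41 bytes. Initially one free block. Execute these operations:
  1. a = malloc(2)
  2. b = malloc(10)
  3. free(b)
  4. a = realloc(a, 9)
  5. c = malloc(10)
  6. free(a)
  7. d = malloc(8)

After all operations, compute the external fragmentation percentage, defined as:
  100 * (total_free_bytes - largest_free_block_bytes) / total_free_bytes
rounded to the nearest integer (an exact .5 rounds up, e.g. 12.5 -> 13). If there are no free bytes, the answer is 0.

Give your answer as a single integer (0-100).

Op 1: a = malloc(2) -> a = 0; heap: [0-1 ALLOC][2-40 FREE]
Op 2: b = malloc(10) -> b = 2; heap: [0-1 ALLOC][2-11 ALLOC][12-40 FREE]
Op 3: free(b) -> (freed b); heap: [0-1 ALLOC][2-40 FREE]
Op 4: a = realloc(a, 9) -> a = 0; heap: [0-8 ALLOC][9-40 FREE]
Op 5: c = malloc(10) -> c = 9; heap: [0-8 ALLOC][9-18 ALLOC][19-40 FREE]
Op 6: free(a) -> (freed a); heap: [0-8 FREE][9-18 ALLOC][19-40 FREE]
Op 7: d = malloc(8) -> d = 0; heap: [0-7 ALLOC][8-8 FREE][9-18 ALLOC][19-40 FREE]
Free blocks: [1 22] total_free=23 largest=22 -> 100*(23-22)/23 = 100/23 ≈ 4.348 -> rounds to 4

Answer: 4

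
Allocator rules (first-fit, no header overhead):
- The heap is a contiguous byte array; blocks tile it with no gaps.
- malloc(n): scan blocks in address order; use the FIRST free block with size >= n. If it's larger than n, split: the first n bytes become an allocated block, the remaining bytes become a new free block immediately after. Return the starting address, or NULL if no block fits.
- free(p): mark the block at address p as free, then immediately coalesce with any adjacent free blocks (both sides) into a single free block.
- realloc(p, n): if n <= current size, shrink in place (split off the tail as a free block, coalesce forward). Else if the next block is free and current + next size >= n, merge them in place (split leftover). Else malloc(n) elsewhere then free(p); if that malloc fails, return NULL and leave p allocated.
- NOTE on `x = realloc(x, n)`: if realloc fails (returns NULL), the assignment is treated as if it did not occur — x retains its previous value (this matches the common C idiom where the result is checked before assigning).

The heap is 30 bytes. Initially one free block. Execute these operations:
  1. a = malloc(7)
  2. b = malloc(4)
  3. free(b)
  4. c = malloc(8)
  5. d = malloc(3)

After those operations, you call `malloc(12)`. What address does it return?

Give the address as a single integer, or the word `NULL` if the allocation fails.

Op 1: a = malloc(7) -> a = 0; heap: [0-6 ALLOC][7-29 FREE]
Op 2: b = malloc(4) -> b = 7; heap: [0-6 ALLOC][7-10 ALLOC][11-29 FREE]
Op 3: free(b) -> (freed b); heap: [0-6 ALLOC][7-29 FREE]
Op 4: c = malloc(8) -> c = 7; heap: [0-6 ALLOC][7-14 ALLOC][15-29 FREE]
Op 5: d = malloc(3) -> d = 15; heap: [0-6 ALLOC][7-14 ALLOC][15-17 ALLOC][18-29 FREE]
malloc(12): first-fit scan over [0-6 ALLOC][7-14 ALLOC][15-17 ALLOC][18-29 FREE] -> 18

Answer: 18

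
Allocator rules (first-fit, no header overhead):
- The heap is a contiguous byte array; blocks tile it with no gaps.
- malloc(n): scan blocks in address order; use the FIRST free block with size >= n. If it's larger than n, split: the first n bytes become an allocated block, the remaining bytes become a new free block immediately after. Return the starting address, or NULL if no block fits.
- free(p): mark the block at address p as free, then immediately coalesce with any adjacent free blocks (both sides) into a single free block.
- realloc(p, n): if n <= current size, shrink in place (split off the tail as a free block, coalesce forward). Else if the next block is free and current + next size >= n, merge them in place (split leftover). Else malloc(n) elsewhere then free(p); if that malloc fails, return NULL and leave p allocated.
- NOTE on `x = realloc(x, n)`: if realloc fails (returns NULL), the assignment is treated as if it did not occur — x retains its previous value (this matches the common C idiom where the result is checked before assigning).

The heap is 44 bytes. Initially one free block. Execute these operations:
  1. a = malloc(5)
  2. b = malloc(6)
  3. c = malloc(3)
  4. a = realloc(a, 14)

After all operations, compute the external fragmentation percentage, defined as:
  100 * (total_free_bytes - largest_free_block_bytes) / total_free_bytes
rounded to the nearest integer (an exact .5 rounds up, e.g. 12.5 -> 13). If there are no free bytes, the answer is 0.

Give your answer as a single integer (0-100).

Op 1: a = malloc(5) -> a = 0; heap: [0-4 ALLOC][5-43 FREE]
Op 2: b = malloc(6) -> b = 5; heap: [0-4 ALLOC][5-10 ALLOC][11-43 FREE]
Op 3: c = malloc(3) -> c = 11; heap: [0-4 ALLOC][5-10 ALLOC][11-13 ALLOC][14-43 FREE]
Op 4: a = realloc(a, 14) -> a = 14; heap: [0-4 FREE][5-10 ALLOC][11-13 ALLOC][14-27 ALLOC][28-43 FREE]
Free blocks: [5 16] total_free=21 largest=16 -> 100*(21-16)/21 = 500/21 ≈ 23.810 -> rounds to 24

Answer: 24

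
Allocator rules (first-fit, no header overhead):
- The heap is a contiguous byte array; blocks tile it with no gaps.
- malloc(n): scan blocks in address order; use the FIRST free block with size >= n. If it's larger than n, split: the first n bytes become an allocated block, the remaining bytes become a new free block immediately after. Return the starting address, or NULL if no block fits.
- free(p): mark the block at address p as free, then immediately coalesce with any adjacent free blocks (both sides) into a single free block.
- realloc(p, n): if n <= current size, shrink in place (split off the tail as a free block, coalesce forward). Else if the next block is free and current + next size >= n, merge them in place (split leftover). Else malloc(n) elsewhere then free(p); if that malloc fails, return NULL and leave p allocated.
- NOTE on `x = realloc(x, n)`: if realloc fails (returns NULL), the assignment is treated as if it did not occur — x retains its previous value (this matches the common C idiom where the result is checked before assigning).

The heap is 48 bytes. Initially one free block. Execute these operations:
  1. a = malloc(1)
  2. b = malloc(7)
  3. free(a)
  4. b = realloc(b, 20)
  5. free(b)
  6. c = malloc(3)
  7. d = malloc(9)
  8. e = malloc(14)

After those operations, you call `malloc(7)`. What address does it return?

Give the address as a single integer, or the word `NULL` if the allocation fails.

Op 1: a = malloc(1) -> a = 0; heap: [0-0 ALLOC][1-47 FREE]
Op 2: b = malloc(7) -> b = 1; heap: [0-0 ALLOC][1-7 ALLOC][8-47 FREE]
Op 3: free(a) -> (freed a); heap: [0-0 FREE][1-7 ALLOC][8-47 FREE]
Op 4: b = realloc(b, 20) -> b = 1; heap: [0-0 FREE][1-20 ALLOC][21-47 FREE]
Op 5: free(b) -> (freed b); heap: [0-47 FREE]
Op 6: c = malloc(3) -> c = 0; heap: [0-2 ALLOC][3-47 FREE]
Op 7: d = malloc(9) -> d = 3; heap: [0-2 ALLOC][3-11 ALLOC][12-47 FREE]
Op 8: e = malloc(14) -> e = 12; heap: [0-2 ALLOC][3-11 ALLOC][12-25 ALLOC][26-47 FREE]
malloc(7): first-fit scan over [0-2 ALLOC][3-11 ALLOC][12-25 ALLOC][26-47 FREE] -> 26

Answer: 26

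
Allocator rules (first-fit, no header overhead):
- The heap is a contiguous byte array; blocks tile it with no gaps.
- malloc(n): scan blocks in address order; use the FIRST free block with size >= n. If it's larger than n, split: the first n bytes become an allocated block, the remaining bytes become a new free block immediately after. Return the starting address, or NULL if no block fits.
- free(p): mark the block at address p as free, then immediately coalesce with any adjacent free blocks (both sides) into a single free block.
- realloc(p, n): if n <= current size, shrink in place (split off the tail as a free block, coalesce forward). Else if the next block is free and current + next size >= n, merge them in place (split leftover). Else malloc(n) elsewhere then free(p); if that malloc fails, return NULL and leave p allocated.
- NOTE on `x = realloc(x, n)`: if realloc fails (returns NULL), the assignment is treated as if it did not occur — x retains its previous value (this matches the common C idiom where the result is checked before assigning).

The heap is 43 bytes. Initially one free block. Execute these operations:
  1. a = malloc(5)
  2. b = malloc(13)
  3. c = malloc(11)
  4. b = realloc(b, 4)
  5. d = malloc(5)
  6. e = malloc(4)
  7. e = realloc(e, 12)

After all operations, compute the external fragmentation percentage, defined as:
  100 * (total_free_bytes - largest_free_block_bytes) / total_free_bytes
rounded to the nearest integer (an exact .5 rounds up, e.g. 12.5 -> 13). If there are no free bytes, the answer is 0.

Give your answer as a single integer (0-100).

Answer: 33

Derivation:
Op 1: a = malloc(5) -> a = 0; heap: [0-4 ALLOC][5-42 FREE]
Op 2: b = malloc(13) -> b = 5; heap: [0-4 ALLOC][5-17 ALLOC][18-42 FREE]
Op 3: c = malloc(11) -> c = 18; heap: [0-4 ALLOC][5-17 ALLOC][18-28 ALLOC][29-42 FREE]
Op 4: b = realloc(b, 4) -> b = 5; heap: [0-4 ALLOC][5-8 ALLOC][9-17 FREE][18-28 ALLOC][29-42 FREE]
Op 5: d = malloc(5) -> d = 9; heap: [0-4 ALLOC][5-8 ALLOC][9-13 ALLOC][14-17 FREE][18-28 ALLOC][29-42 FREE]
Op 6: e = malloc(4) -> e = 14; heap: [0-4 ALLOC][5-8 ALLOC][9-13 ALLOC][14-17 ALLOC][18-28 ALLOC][29-42 FREE]
Op 7: e = realloc(e, 12) -> e = 29; heap: [0-4 ALLOC][5-8 ALLOC][9-13 ALLOC][14-17 FREE][18-28 ALLOC][29-40 ALLOC][41-42 FREE]
Free blocks: [4 2] total_free=6 largest=4 -> 100*(6-4)/6 = 200/6 ≈ 33.333 -> rounds to 33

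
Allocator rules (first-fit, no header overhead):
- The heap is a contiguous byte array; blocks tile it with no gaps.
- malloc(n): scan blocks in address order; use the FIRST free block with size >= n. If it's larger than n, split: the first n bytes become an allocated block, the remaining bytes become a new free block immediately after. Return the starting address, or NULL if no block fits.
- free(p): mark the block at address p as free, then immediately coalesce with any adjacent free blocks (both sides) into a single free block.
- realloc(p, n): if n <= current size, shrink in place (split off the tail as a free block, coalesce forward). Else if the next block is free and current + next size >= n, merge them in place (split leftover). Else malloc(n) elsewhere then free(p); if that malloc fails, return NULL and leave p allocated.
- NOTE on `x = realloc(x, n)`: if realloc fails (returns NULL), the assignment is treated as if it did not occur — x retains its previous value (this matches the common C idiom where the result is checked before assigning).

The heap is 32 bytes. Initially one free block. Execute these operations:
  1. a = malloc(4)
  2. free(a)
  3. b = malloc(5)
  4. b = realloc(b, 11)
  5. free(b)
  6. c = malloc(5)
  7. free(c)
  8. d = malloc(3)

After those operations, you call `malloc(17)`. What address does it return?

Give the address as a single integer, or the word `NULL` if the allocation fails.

Answer: 3

Derivation:
Op 1: a = malloc(4) -> a = 0; heap: [0-3 ALLOC][4-31 FREE]
Op 2: free(a) -> (freed a); heap: [0-31 FREE]
Op 3: b = malloc(5) -> b = 0; heap: [0-4 ALLOC][5-31 FREE]
Op 4: b = realloc(b, 11) -> b = 0; heap: [0-10 ALLOC][11-31 FREE]
Op 5: free(b) -> (freed b); heap: [0-31 FREE]
Op 6: c = malloc(5) -> c = 0; heap: [0-4 ALLOC][5-31 FREE]
Op 7: free(c) -> (freed c); heap: [0-31 FREE]
Op 8: d = malloc(3) -> d = 0; heap: [0-2 ALLOC][3-31 FREE]
malloc(17): first-fit scan over [0-2 ALLOC][3-31 FREE] -> 3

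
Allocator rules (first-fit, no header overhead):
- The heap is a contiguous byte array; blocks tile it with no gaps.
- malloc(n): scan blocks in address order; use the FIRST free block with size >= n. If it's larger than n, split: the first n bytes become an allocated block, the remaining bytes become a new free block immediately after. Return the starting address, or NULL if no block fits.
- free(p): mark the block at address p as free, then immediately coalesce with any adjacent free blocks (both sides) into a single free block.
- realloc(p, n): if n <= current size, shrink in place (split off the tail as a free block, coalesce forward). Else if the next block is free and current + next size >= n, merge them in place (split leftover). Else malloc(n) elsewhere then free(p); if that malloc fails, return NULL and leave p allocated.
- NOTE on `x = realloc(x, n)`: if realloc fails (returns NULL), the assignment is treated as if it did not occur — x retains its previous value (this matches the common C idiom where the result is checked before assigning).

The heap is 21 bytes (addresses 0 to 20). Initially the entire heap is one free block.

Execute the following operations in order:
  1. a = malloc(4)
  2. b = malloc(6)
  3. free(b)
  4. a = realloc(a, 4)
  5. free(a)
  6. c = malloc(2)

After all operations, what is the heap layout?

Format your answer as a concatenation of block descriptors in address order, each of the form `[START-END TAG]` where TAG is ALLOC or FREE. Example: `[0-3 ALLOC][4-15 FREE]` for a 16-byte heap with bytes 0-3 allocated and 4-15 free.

Op 1: a = malloc(4) -> a = 0; heap: [0-3 ALLOC][4-20 FREE]
Op 2: b = malloc(6) -> b = 4; heap: [0-3 ALLOC][4-9 ALLOC][10-20 FREE]
Op 3: free(b) -> (freed b); heap: [0-3 ALLOC][4-20 FREE]
Op 4: a = realloc(a, 4) -> a = 0; heap: [0-3 ALLOC][4-20 FREE]
Op 5: free(a) -> (freed a); heap: [0-20 FREE]
Op 6: c = malloc(2) -> c = 0; heap: [0-1 ALLOC][2-20 FREE]

Answer: [0-1 ALLOC][2-20 FREE]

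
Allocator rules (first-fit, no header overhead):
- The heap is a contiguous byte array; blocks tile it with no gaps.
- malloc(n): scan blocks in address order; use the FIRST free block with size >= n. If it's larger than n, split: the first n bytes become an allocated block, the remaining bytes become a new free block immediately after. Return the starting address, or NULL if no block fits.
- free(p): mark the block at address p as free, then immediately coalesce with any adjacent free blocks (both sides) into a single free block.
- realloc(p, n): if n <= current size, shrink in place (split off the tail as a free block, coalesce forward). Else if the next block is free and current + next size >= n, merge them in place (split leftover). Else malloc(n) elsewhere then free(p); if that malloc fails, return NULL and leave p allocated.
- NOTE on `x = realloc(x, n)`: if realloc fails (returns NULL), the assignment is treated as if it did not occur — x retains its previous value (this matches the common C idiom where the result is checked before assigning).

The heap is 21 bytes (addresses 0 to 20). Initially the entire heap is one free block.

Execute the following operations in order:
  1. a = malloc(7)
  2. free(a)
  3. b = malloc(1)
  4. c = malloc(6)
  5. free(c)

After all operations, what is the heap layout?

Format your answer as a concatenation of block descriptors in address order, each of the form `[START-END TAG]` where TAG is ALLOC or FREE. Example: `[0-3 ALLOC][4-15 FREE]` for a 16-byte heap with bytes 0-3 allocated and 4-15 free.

Answer: [0-0 ALLOC][1-20 FREE]

Derivation:
Op 1: a = malloc(7) -> a = 0; heap: [0-6 ALLOC][7-20 FREE]
Op 2: free(a) -> (freed a); heap: [0-20 FREE]
Op 3: b = malloc(1) -> b = 0; heap: [0-0 ALLOC][1-20 FREE]
Op 4: c = malloc(6) -> c = 1; heap: [0-0 ALLOC][1-6 ALLOC][7-20 FREE]
Op 5: free(c) -> (freed c); heap: [0-0 ALLOC][1-20 FREE]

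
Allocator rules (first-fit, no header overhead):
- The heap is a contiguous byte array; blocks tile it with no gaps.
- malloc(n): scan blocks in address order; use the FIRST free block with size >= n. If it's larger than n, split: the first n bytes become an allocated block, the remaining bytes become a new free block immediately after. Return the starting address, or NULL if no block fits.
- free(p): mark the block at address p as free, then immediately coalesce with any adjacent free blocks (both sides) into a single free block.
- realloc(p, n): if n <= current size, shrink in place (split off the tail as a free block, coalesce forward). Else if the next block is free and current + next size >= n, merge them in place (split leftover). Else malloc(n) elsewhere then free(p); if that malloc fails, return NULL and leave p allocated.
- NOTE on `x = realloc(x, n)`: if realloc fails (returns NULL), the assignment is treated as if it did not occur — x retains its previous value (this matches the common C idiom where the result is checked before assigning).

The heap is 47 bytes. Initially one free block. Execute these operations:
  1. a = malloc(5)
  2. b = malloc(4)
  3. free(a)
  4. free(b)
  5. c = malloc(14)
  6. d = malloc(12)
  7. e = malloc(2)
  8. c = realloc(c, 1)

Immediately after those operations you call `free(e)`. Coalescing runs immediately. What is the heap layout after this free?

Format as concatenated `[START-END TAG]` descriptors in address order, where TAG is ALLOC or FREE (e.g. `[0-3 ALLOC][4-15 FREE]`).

Op 1: a = malloc(5) -> a = 0; heap: [0-4 ALLOC][5-46 FREE]
Op 2: b = malloc(4) -> b = 5; heap: [0-4 ALLOC][5-8 ALLOC][9-46 FREE]
Op 3: free(a) -> (freed a); heap: [0-4 FREE][5-8 ALLOC][9-46 FREE]
Op 4: free(b) -> (freed b); heap: [0-46 FREE]
Op 5: c = malloc(14) -> c = 0; heap: [0-13 ALLOC][14-46 FREE]
Op 6: d = malloc(12) -> d = 14; heap: [0-13 ALLOC][14-25 ALLOC][26-46 FREE]
Op 7: e = malloc(2) -> e = 26; heap: [0-13 ALLOC][14-25 ALLOC][26-27 ALLOC][28-46 FREE]
Op 8: c = realloc(c, 1) -> c = 0; heap: [0-0 ALLOC][1-13 FREE][14-25 ALLOC][26-27 ALLOC][28-46 FREE]
free(e): e = 26 -> block [26-27 ALLOC]; mark free, coalesce with adjacent free neighbors -> [0-0 ALLOC][1-13 FREE][14-25 ALLOC][26-46 FREE]

Answer: [0-0 ALLOC][1-13 FREE][14-25 ALLOC][26-46 FREE]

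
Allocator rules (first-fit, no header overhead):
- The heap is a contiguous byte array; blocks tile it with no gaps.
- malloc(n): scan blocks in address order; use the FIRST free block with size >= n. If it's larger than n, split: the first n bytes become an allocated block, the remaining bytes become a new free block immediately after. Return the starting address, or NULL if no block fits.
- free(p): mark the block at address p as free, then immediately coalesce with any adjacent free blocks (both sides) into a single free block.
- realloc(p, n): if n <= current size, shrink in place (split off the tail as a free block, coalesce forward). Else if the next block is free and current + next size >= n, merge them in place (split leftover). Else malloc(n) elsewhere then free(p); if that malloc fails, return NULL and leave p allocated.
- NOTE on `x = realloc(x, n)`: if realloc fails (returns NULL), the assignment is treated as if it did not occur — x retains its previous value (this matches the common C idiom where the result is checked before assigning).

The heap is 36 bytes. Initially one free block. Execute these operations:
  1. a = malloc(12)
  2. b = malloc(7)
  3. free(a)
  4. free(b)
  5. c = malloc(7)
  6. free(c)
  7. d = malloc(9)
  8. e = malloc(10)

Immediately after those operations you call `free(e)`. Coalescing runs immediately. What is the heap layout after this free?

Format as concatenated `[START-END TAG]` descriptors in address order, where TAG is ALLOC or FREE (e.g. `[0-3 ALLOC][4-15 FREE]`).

Op 1: a = malloc(12) -> a = 0; heap: [0-11 ALLOC][12-35 FREE]
Op 2: b = malloc(7) -> b = 12; heap: [0-11 ALLOC][12-18 ALLOC][19-35 FREE]
Op 3: free(a) -> (freed a); heap: [0-11 FREE][12-18 ALLOC][19-35 FREE]
Op 4: free(b) -> (freed b); heap: [0-35 FREE]
Op 5: c = malloc(7) -> c = 0; heap: [0-6 ALLOC][7-35 FREE]
Op 6: free(c) -> (freed c); heap: [0-35 FREE]
Op 7: d = malloc(9) -> d = 0; heap: [0-8 ALLOC][9-35 FREE]
Op 8: e = malloc(10) -> e = 9; heap: [0-8 ALLOC][9-18 ALLOC][19-35 FREE]
free(e): e = 9 -> block [9-18 ALLOC]; mark free, coalesce with adjacent free neighbors -> [0-8 ALLOC][9-35 FREE]

Answer: [0-8 ALLOC][9-35 FREE]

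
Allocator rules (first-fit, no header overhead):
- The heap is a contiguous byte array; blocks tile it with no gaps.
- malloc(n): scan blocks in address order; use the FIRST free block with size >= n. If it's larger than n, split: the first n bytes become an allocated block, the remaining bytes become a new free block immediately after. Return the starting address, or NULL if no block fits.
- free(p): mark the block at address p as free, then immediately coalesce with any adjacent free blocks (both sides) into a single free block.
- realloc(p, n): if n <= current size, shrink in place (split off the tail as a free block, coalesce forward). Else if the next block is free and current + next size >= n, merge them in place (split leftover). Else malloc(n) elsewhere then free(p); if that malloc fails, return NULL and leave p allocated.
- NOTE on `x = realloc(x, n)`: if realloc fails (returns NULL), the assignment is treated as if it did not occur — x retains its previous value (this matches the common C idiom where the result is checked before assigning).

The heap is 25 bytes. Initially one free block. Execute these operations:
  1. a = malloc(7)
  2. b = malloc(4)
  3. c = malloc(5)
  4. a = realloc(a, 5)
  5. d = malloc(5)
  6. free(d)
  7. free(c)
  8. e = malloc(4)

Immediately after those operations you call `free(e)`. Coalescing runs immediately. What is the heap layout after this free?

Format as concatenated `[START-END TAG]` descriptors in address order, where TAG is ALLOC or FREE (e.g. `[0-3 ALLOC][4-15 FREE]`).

Answer: [0-4 ALLOC][5-6 FREE][7-10 ALLOC][11-24 FREE]

Derivation:
Op 1: a = malloc(7) -> a = 0; heap: [0-6 ALLOC][7-24 FREE]
Op 2: b = malloc(4) -> b = 7; heap: [0-6 ALLOC][7-10 ALLOC][11-24 FREE]
Op 3: c = malloc(5) -> c = 11; heap: [0-6 ALLOC][7-10 ALLOC][11-15 ALLOC][16-24 FREE]
Op 4: a = realloc(a, 5) -> a = 0; heap: [0-4 ALLOC][5-6 FREE][7-10 ALLOC][11-15 ALLOC][16-24 FREE]
Op 5: d = malloc(5) -> d = 16; heap: [0-4 ALLOC][5-6 FREE][7-10 ALLOC][11-15 ALLOC][16-20 ALLOC][21-24 FREE]
Op 6: free(d) -> (freed d); heap: [0-4 ALLOC][5-6 FREE][7-10 ALLOC][11-15 ALLOC][16-24 FREE]
Op 7: free(c) -> (freed c); heap: [0-4 ALLOC][5-6 FREE][7-10 ALLOC][11-24 FREE]
Op 8: e = malloc(4) -> e = 11; heap: [0-4 ALLOC][5-6 FREE][7-10 ALLOC][11-14 ALLOC][15-24 FREE]
free(e): e = 11 -> block [11-14 ALLOC]; mark free, coalesce with adjacent free neighbors -> [0-4 ALLOC][5-6 FREE][7-10 ALLOC][11-24 FREE]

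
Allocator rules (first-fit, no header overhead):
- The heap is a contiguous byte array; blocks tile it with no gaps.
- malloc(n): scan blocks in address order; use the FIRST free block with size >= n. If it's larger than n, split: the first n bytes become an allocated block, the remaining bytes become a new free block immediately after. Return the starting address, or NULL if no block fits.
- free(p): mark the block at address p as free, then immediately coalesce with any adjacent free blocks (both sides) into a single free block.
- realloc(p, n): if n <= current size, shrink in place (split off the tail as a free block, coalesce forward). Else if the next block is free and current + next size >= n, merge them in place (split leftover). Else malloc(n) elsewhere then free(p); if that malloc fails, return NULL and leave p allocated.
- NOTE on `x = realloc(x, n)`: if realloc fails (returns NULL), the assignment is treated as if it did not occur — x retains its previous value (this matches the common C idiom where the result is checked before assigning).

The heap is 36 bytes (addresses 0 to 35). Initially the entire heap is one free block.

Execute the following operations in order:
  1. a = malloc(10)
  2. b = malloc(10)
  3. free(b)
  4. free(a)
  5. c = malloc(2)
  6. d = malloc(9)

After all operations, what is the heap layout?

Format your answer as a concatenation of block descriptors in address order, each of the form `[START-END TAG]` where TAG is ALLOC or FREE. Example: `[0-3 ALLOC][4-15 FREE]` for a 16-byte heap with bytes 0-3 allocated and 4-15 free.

Op 1: a = malloc(10) -> a = 0; heap: [0-9 ALLOC][10-35 FREE]
Op 2: b = malloc(10) -> b = 10; heap: [0-9 ALLOC][10-19 ALLOC][20-35 FREE]
Op 3: free(b) -> (freed b); heap: [0-9 ALLOC][10-35 FREE]
Op 4: free(a) -> (freed a); heap: [0-35 FREE]
Op 5: c = malloc(2) -> c = 0; heap: [0-1 ALLOC][2-35 FREE]
Op 6: d = malloc(9) -> d = 2; heap: [0-1 ALLOC][2-10 ALLOC][11-35 FREE]

Answer: [0-1 ALLOC][2-10 ALLOC][11-35 FREE]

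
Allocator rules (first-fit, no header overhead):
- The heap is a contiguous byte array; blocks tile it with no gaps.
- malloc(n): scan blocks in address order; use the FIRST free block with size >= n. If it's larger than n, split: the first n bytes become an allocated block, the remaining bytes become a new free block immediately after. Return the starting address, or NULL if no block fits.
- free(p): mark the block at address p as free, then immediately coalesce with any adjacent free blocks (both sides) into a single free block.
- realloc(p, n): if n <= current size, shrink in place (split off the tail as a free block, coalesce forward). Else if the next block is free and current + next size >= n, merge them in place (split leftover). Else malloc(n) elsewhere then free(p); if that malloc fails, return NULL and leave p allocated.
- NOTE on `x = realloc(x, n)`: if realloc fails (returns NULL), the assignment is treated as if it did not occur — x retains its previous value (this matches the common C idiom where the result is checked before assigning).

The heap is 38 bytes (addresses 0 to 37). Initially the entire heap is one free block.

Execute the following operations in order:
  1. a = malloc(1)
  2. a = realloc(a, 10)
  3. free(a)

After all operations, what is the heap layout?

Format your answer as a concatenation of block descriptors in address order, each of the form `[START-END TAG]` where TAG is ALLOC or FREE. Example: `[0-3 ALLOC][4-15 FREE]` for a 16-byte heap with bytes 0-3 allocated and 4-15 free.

Op 1: a = malloc(1) -> a = 0; heap: [0-0 ALLOC][1-37 FREE]
Op 2: a = realloc(a, 10) -> a = 0; heap: [0-9 ALLOC][10-37 FREE]
Op 3: free(a) -> (freed a); heap: [0-37 FREE]

Answer: [0-37 FREE]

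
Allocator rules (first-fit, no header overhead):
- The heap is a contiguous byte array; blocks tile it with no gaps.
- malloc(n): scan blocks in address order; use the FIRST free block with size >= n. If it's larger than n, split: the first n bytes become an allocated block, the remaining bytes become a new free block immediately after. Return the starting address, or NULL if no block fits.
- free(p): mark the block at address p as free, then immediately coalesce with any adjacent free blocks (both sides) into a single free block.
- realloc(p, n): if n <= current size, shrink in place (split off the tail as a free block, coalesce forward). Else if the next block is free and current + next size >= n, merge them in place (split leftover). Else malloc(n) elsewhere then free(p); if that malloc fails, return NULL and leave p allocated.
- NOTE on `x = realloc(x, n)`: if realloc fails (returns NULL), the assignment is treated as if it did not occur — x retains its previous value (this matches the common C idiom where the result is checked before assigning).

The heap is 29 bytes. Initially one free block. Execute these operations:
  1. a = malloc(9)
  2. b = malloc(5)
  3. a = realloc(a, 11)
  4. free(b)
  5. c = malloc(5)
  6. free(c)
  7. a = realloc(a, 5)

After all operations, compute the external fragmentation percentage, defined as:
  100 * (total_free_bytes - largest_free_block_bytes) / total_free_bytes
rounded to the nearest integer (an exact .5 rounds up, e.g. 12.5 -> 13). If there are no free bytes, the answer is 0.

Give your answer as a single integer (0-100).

Op 1: a = malloc(9) -> a = 0; heap: [0-8 ALLOC][9-28 FREE]
Op 2: b = malloc(5) -> b = 9; heap: [0-8 ALLOC][9-13 ALLOC][14-28 FREE]
Op 3: a = realloc(a, 11) -> a = 14; heap: [0-8 FREE][9-13 ALLOC][14-24 ALLOC][25-28 FREE]
Op 4: free(b) -> (freed b); heap: [0-13 FREE][14-24 ALLOC][25-28 FREE]
Op 5: c = malloc(5) -> c = 0; heap: [0-4 ALLOC][5-13 FREE][14-24 ALLOC][25-28 FREE]
Op 6: free(c) -> (freed c); heap: [0-13 FREE][14-24 ALLOC][25-28 FREE]
Op 7: a = realloc(a, 5) -> a = 14; heap: [0-13 FREE][14-18 ALLOC][19-28 FREE]
Free blocks: [14 10] total_free=24 largest=14 -> 100*(24-14)/24 = 1000/24 ≈ 41.667 -> rounds to 42

Answer: 42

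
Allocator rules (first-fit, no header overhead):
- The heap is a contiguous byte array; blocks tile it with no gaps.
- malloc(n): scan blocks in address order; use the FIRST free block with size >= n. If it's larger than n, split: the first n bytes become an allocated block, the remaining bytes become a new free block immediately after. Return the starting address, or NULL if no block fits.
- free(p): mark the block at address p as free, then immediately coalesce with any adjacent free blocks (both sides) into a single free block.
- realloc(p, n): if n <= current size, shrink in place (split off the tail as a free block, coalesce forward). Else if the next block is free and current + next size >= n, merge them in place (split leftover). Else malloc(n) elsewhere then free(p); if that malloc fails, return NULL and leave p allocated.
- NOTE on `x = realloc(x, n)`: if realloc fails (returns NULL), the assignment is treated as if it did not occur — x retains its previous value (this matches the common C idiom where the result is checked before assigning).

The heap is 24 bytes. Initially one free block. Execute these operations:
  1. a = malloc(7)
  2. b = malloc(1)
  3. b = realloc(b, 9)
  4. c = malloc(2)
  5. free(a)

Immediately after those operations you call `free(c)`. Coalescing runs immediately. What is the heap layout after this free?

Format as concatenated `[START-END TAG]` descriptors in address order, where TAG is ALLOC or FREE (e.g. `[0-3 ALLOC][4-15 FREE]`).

Op 1: a = malloc(7) -> a = 0; heap: [0-6 ALLOC][7-23 FREE]
Op 2: b = malloc(1) -> b = 7; heap: [0-6 ALLOC][7-7 ALLOC][8-23 FREE]
Op 3: b = realloc(b, 9) -> b = 7; heap: [0-6 ALLOC][7-15 ALLOC][16-23 FREE]
Op 4: c = malloc(2) -> c = 16; heap: [0-6 ALLOC][7-15 ALLOC][16-17 ALLOC][18-23 FREE]
Op 5: free(a) -> (freed a); heap: [0-6 FREE][7-15 ALLOC][16-17 ALLOC][18-23 FREE]
free(c): c = 16 -> block [16-17 ALLOC]; mark free, coalesce with adjacent free neighbors -> [0-6 FREE][7-15 ALLOC][16-23 FREE]

Answer: [0-6 FREE][7-15 ALLOC][16-23 FREE]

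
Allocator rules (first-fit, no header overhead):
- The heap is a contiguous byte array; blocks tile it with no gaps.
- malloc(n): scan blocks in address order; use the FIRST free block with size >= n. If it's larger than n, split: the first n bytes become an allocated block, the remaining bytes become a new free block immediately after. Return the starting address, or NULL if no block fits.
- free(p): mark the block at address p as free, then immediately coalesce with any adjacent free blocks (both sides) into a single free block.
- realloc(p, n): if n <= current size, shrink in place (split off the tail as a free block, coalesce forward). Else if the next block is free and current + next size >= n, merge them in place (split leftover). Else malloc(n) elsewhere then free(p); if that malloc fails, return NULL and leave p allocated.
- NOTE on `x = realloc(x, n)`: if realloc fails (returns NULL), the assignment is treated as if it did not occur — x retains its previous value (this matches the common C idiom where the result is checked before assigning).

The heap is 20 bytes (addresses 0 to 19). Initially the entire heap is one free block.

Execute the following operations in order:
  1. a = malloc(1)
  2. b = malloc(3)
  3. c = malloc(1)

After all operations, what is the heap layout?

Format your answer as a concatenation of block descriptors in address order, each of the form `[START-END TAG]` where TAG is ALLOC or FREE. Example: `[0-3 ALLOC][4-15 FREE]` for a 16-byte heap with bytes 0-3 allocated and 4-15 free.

Answer: [0-0 ALLOC][1-3 ALLOC][4-4 ALLOC][5-19 FREE]

Derivation:
Op 1: a = malloc(1) -> a = 0; heap: [0-0 ALLOC][1-19 FREE]
Op 2: b = malloc(3) -> b = 1; heap: [0-0 ALLOC][1-3 ALLOC][4-19 FREE]
Op 3: c = malloc(1) -> c = 4; heap: [0-0 ALLOC][1-3 ALLOC][4-4 ALLOC][5-19 FREE]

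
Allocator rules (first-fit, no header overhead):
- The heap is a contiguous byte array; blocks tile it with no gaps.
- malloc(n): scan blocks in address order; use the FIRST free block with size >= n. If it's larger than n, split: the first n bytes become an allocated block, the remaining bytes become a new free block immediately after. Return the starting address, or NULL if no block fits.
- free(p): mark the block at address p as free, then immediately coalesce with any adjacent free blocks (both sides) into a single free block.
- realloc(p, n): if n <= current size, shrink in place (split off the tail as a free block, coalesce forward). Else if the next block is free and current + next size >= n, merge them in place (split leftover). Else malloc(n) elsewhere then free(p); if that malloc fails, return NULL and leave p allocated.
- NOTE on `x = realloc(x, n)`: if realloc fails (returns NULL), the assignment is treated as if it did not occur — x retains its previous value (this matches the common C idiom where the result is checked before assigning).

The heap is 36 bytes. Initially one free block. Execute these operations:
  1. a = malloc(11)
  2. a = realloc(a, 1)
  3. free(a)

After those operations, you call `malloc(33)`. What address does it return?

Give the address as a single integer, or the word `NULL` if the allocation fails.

Op 1: a = malloc(11) -> a = 0; heap: [0-10 ALLOC][11-35 FREE]
Op 2: a = realloc(a, 1) -> a = 0; heap: [0-0 ALLOC][1-35 FREE]
Op 3: free(a) -> (freed a); heap: [0-35 FREE]
malloc(33): first-fit scan over [0-35 FREE] -> 0

Answer: 0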